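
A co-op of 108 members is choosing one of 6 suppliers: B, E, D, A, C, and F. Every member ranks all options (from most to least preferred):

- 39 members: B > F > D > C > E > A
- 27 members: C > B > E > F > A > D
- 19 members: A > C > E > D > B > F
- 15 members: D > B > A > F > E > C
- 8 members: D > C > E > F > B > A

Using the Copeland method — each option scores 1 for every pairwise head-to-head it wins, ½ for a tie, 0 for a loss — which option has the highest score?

B

B: beats E, D, A, and F; ties C → score 4.5.
E: beats A; ties F; loses to B, D, and C → score 1.5.
D: beats E, A, and C; loses to B and F → score 3.
A: loses to B, E, D, C, and F → score 0.
C: beats E and A; ties B and F; loses to D → score 3.
F: beats D and A; ties E and C; loses to B → score 3.
B has the best pairwise record.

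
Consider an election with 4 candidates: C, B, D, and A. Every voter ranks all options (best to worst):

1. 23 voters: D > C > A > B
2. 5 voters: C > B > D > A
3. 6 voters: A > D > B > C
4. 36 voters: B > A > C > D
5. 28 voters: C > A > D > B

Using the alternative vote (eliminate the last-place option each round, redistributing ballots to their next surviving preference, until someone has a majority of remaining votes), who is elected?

C

Round 1: C 33, B 36, D 23, A 6. Eliminate A.
Round 2: C 33, B 36, D 29. Eliminate D.
Round 3: C 56, B 42. C has a majority.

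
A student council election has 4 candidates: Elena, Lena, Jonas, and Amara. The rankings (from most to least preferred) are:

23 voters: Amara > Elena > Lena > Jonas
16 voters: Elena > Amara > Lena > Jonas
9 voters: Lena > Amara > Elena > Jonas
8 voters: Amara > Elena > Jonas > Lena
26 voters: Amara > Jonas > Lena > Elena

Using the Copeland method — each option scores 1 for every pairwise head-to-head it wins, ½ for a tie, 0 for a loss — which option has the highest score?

Amara

Elena: beats Lena and Jonas; loses to Amara → score 2.
Lena: beats Jonas; loses to Elena and Amara → score 1.
Jonas: loses to Elena, Lena, and Amara → score 0.
Amara: beats Elena, Lena, and Jonas → score 3.
Amara has the best pairwise record.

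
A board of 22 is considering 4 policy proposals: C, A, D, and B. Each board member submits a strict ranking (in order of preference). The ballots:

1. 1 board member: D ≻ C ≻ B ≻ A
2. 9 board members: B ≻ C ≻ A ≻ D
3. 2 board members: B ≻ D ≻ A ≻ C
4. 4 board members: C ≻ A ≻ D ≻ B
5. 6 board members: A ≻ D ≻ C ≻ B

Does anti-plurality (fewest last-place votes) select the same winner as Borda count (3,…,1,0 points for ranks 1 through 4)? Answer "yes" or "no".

Anti-plurality — last-place votes: C 2, A 1, D 9, B 10. Winner: A.
Borda — scores: C 38, A 37, D 23, B 34. Winner: C.
The two methods disagree.

no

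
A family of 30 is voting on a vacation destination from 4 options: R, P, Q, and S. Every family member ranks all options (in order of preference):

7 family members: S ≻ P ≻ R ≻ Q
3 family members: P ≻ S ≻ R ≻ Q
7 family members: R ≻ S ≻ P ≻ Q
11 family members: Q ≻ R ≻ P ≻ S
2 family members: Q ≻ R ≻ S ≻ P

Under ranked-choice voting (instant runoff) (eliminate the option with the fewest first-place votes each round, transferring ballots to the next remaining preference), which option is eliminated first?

Round 1: R 7, P 3, Q 13, S 7. Eliminate P.

P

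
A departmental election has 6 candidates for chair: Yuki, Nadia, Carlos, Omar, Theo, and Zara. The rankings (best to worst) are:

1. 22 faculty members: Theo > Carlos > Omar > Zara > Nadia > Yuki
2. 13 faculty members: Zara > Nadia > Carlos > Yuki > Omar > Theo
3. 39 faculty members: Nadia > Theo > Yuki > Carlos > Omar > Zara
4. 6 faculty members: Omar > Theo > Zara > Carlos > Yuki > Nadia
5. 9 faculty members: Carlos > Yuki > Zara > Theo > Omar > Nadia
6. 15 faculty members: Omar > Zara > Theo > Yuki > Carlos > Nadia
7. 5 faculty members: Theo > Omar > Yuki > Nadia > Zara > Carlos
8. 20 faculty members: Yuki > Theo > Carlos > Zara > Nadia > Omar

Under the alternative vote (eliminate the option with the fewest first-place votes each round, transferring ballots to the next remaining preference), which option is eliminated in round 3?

Omar

Round 1: Yuki 20, Nadia 39, Carlos 9, Omar 21, Theo 27, Zara 13. Eliminate Carlos.
Round 2: Yuki 29, Nadia 39, Omar 21, Theo 27, Zara 13. Eliminate Zara.
Round 3: Yuki 29, Nadia 52, Omar 21, Theo 27. Eliminate Omar.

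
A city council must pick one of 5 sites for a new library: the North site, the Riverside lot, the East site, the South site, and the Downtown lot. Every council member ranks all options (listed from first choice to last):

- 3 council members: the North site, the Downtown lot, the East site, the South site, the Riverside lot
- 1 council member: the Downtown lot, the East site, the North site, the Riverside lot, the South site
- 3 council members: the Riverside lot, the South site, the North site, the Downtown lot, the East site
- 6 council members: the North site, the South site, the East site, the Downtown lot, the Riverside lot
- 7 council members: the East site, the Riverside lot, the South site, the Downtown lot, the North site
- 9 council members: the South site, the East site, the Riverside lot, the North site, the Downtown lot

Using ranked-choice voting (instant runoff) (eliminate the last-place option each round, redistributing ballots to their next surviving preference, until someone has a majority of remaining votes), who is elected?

Round 1: the North site 9, the Riverside lot 3, the East site 7, the South site 9, the Downtown lot 1. Eliminate the Downtown lot.
Round 2: the North site 9, the Riverside lot 3, the East site 8, the South site 9. Eliminate the Riverside lot.
Round 3: the North site 9, the East site 8, the South site 12. Eliminate the East site.
Round 4: the North site 10, the South site 19. The South site has a majority.

the South site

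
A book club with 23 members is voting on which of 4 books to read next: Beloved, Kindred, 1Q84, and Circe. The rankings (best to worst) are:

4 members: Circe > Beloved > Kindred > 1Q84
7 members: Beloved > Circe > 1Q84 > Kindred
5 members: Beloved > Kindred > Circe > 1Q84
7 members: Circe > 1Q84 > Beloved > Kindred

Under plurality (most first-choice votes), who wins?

Beloved

First-place votes: Beloved 12, Kindred 0, 1Q84 0, Circe 11.
Beloved has the most first-place votes.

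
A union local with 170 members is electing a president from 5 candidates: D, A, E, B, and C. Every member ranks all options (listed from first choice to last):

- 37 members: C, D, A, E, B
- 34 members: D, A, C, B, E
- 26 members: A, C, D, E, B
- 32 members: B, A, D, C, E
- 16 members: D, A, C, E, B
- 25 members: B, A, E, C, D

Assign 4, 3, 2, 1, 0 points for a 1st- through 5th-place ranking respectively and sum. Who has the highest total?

A

D: 37·3 + 34·4 + 26·2 + 32·2 + 16·4 + 25·0 = 427
A: 37·2 + 34·3 + 26·4 + 32·3 + 16·3 + 25·3 = 499
E: 37·1 + 34·0 + 26·1 + 32·0 + 16·1 + 25·2 = 129
B: 37·0 + 34·1 + 26·0 + 32·4 + 16·0 + 25·4 = 262
C: 37·4 + 34·2 + 26·3 + 32·1 + 16·2 + 25·1 = 383
A has the highest Borda score (499).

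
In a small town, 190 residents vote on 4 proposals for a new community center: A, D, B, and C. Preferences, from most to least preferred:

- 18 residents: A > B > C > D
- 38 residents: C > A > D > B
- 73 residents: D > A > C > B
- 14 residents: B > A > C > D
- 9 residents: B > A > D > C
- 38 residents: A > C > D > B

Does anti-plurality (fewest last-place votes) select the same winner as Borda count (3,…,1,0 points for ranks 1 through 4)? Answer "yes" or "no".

yes

Anti-plurality — last-place votes: A 0, D 32, B 149, C 9. Winner: A.
Borda — scores: A 436, D 304, B 105, C 295. Winner: A.
The two methods agree.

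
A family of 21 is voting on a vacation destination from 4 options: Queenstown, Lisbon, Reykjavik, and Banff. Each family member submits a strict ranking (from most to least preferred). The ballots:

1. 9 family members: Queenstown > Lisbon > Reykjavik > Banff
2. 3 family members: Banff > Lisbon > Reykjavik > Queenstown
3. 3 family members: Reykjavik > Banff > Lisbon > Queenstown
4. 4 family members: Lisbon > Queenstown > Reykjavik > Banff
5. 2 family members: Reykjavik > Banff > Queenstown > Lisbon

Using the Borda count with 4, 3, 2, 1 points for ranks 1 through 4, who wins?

Lisbon

Queenstown: 9·4 + 3·1 + 3·1 + 4·3 + 2·2 = 58
Lisbon: 9·3 + 3·3 + 3·2 + 4·4 + 2·1 = 60
Reykjavik: 9·2 + 3·2 + 3·4 + 4·2 + 2·4 = 52
Banff: 9·1 + 3·4 + 3·3 + 4·1 + 2·3 = 40
Lisbon has the highest Borda score (60).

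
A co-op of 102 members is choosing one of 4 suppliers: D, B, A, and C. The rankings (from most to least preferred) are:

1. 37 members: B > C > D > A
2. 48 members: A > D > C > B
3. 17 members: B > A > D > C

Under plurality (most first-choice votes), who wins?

First-place votes: D 0, B 54, A 48, C 0.
B has the most first-place votes.

B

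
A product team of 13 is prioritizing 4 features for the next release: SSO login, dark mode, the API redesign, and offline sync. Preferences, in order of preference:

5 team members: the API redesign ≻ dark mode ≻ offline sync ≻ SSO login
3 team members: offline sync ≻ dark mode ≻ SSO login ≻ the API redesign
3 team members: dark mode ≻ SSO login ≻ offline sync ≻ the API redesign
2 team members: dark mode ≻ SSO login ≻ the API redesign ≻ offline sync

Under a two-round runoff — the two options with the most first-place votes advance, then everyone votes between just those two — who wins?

Round 1 first-place votes: SSO login 0, dark mode 5, the API redesign 5, offline sync 3.
dark mode and the API redesign advance.
Runoff: dark mode is preferred to the API redesign by 8 voters; the API redesign by 5.
dark mode wins the runoff.

dark mode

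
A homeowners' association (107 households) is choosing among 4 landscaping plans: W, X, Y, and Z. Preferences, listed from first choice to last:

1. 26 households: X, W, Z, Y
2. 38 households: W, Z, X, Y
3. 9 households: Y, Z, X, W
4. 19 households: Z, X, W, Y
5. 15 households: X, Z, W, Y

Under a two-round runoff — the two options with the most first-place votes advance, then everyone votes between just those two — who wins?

X

Round 1 first-place votes: W 38, X 41, Y 9, Z 19.
X and W advance.
Runoff: X is preferred to W by 69 voters; W by 38.
X wins the runoff.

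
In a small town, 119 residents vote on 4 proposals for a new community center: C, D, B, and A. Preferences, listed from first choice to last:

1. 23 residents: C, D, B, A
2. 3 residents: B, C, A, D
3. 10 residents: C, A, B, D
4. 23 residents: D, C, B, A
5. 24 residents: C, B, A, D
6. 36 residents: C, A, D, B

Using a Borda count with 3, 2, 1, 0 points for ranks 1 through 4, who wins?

C

C: 23·3 + 3·2 + 10·3 + 23·2 + 24·3 + 36·3 = 331
D: 23·2 + 3·0 + 10·0 + 23·3 + 24·0 + 36·1 = 151
B: 23·1 + 3·3 + 10·1 + 23·1 + 24·2 + 36·0 = 113
A: 23·0 + 3·1 + 10·2 + 23·0 + 24·1 + 36·2 = 119
C has the highest Borda score (331).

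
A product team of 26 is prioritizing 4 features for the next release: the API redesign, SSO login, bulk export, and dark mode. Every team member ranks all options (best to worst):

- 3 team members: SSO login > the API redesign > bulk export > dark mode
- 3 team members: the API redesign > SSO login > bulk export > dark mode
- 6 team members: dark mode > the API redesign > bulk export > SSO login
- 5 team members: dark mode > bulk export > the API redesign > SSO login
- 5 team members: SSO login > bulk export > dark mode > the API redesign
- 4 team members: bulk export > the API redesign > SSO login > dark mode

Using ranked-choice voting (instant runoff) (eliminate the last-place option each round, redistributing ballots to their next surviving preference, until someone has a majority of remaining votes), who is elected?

Round 1: the API redesign 3, SSO login 8, bulk export 4, dark mode 11. Eliminate the API redesign.
Round 2: SSO login 11, bulk export 4, dark mode 11. Eliminate bulk export.
Round 3: SSO login 15, dark mode 11. SSO login has a majority.

SSO login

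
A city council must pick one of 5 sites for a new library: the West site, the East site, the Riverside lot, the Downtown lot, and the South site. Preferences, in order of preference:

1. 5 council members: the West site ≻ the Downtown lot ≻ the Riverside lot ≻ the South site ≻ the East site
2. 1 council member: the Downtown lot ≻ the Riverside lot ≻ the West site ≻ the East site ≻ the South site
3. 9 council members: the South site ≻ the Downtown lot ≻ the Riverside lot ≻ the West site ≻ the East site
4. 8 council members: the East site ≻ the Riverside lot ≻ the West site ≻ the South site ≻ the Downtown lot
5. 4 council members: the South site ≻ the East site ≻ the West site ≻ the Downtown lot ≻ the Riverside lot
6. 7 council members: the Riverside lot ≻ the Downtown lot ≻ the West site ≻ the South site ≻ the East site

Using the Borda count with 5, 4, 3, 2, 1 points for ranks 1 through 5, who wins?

the Riverside lot

the West site: 5·5 + 1·3 + 9·2 + 8·3 + 4·3 + 7·3 = 103
the East site: 5·1 + 1·2 + 9·1 + 8·5 + 4·4 + 7·1 = 79
the Riverside lot: 5·3 + 1·4 + 9·3 + 8·4 + 4·1 + 7·5 = 117
the Downtown lot: 5·4 + 1·5 + 9·4 + 8·1 + 4·2 + 7·4 = 105
the South site: 5·2 + 1·1 + 9·5 + 8·2 + 4·5 + 7·2 = 106
the Riverside lot has the highest Borda score (117).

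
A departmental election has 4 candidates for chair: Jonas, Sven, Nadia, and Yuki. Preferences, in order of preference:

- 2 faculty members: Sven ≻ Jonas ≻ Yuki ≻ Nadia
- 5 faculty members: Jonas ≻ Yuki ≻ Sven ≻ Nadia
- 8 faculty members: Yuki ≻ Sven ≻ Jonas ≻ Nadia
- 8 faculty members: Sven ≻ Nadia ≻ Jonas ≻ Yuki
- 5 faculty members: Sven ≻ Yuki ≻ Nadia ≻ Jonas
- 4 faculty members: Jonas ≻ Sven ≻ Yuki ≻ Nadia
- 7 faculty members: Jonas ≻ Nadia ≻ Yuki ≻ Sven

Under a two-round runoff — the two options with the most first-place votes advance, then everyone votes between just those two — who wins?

Round 1 first-place votes: Jonas 16, Sven 15, Nadia 0, Yuki 8.
Jonas and Sven advance.
Runoff: Jonas is preferred to Sven by 16 voters; Sven by 23.
Sven wins the runoff.

Sven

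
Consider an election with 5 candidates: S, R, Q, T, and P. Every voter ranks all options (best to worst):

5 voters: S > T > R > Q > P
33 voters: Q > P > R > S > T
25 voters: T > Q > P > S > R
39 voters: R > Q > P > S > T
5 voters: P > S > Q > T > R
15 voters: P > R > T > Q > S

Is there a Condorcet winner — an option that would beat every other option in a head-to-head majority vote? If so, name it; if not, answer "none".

Q vs S: 112–10 for Q.
Q vs R: 63–59 for Q.
Q vs T: 77–45 for Q.
Q vs P: 102–20 for Q.
Q beats every other option head-to-head.

Q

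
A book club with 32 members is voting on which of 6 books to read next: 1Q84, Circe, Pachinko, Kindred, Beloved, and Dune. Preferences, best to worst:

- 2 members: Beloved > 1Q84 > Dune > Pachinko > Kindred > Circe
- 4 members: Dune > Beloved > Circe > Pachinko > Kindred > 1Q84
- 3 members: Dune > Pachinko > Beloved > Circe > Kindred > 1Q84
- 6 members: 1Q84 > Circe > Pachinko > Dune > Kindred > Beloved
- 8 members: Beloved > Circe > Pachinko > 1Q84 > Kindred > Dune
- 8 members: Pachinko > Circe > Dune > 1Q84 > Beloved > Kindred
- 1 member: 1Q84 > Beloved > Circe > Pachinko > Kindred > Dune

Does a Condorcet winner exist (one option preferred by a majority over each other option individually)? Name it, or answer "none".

none

Checking pairwise contests:
Circe beats 1Q84 23–9.
Beloved beats Circe 18–14.
Circe beats Pachinko 19–13.
1Q84 beats Kindred 25–7.
Pachinko beats Beloved 17–15.
1Q84 beats Dune 17–15.
Every option loses at least one head-to-head, so there is no Condorcet winner.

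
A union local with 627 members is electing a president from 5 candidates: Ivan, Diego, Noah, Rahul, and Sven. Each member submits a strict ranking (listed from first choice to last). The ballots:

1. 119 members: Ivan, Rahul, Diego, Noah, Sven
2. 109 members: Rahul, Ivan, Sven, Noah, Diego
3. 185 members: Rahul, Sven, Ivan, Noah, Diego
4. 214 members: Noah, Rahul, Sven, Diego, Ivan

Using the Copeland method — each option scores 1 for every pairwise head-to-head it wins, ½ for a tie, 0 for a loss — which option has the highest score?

Rahul

Ivan: beats Diego and Noah; loses to Rahul and Sven → score 2.
Diego: loses to Ivan, Noah, Rahul, and Sven → score 0.
Noah: beats Diego and Sven; loses to Ivan and Rahul → score 2.
Rahul: beats Ivan, Diego, Noah, and Sven → score 4.
Sven: beats Ivan and Diego; loses to Noah and Rahul → score 2.
Rahul has the best pairwise record.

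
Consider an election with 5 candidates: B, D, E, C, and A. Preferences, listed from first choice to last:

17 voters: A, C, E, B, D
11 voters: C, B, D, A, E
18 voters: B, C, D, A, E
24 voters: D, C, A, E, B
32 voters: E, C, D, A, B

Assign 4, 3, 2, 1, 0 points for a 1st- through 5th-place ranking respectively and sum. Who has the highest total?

B: 17·1 + 11·3 + 18·4 + 24·0 + 32·0 = 122
D: 17·0 + 11·2 + 18·2 + 24·4 + 32·2 = 218
E: 17·2 + 11·0 + 18·0 + 24·1 + 32·4 = 186
C: 17·3 + 11·4 + 18·3 + 24·3 + 32·3 = 317
A: 17·4 + 11·1 + 18·1 + 24·2 + 32·1 = 177
C has the highest Borda score (317).

C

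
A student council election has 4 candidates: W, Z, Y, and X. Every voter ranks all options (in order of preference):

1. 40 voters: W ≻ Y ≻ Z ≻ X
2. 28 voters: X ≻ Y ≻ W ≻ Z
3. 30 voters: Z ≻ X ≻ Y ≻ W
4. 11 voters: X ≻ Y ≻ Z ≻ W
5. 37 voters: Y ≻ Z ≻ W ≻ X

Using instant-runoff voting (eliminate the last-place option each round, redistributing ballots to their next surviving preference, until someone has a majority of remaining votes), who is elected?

W

Round 1: W 40, Z 30, Y 37, X 39. Eliminate Z.
Round 2: W 40, Y 37, X 69. Eliminate Y.
Round 3: W 77, X 69. W has a majority.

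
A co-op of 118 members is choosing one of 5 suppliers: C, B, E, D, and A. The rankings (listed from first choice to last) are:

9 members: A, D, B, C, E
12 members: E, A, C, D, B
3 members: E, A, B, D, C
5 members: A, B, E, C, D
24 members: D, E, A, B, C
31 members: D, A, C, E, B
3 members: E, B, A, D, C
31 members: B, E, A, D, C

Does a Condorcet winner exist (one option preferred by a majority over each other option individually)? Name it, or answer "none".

none

Checking pairwise contests:
B beats C 75–43.
E beats B 73–45.
D beats E 64–54.
A beats D 63–55.
E beats A 73–45.
Every option loses at least one head-to-head, so there is no Condorcet winner.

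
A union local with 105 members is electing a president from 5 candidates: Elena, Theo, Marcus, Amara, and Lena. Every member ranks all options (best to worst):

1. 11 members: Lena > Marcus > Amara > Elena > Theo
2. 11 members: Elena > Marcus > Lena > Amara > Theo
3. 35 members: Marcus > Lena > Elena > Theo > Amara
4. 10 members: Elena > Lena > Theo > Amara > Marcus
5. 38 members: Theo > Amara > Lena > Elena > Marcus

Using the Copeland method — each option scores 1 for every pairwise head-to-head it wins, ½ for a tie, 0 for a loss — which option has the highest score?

Lena

Elena: beats Theo, Marcus, and Amara; loses to Lena → score 3.
Theo: beats Amara; loses to Elena, Marcus, and Lena → score 1.
Marcus: beats Theo and Amara; loses to Elena and Lena → score 2.
Amara: loses to Elena, Theo, Marcus, and Lena → score 0.
Lena: beats Elena, Theo, Marcus, and Amara → score 4.
Lena has the best pairwise record.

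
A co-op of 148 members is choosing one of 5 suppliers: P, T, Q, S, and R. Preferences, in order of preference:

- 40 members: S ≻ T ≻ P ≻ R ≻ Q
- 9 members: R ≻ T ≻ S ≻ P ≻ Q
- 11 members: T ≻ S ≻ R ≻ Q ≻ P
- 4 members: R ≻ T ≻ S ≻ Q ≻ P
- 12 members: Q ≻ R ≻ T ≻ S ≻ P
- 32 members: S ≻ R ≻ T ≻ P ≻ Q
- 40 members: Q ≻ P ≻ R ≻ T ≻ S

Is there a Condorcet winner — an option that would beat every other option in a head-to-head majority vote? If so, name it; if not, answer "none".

Checking pairwise contests:
T beats P 108–40.
R beats T 97–51.
P beats Q 81–67.
T beats S 76–72.
P beats R 80–68.
Every option loses at least one head-to-head, so there is no Condorcet winner.

none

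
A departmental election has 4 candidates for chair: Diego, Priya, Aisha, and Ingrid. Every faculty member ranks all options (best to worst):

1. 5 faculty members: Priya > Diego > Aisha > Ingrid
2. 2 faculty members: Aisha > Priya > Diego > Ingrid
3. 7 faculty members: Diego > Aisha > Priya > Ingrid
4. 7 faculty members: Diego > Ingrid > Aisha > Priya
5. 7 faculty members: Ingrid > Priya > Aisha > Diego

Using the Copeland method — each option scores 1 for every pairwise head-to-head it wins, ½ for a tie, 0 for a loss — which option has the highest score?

Diego: beats Aisha and Ingrid; ties Priya → score 2.5.
Priya: ties Diego and Ingrid; loses to Aisha → score 1.
Aisha: beats Priya; ties Ingrid; loses to Diego → score 1.5.
Ingrid: ties Priya and Aisha; loses to Diego → score 1.
Diego has the best pairwise record.

Diego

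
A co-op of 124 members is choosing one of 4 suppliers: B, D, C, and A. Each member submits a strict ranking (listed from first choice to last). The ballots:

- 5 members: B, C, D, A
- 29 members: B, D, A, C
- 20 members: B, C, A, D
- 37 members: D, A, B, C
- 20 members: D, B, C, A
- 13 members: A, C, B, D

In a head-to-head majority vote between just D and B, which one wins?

B

Voters preferring D to B: 57; preferring B to D: 67.
B wins the head-to-head.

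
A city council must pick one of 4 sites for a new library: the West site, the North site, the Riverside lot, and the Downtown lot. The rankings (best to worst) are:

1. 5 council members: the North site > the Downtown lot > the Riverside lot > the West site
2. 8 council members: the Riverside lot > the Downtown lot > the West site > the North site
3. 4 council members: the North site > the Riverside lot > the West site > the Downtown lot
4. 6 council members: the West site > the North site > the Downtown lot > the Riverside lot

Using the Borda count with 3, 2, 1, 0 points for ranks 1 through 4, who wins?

the West site: 5·0 + 8·1 + 4·1 + 6·3 = 30
the North site: 5·3 + 8·0 + 4·3 + 6·2 = 39
the Riverside lot: 5·1 + 8·3 + 4·2 + 6·0 = 37
the Downtown lot: 5·2 + 8·2 + 4·0 + 6·1 = 32
the North site has the highest Borda score (39).

the North site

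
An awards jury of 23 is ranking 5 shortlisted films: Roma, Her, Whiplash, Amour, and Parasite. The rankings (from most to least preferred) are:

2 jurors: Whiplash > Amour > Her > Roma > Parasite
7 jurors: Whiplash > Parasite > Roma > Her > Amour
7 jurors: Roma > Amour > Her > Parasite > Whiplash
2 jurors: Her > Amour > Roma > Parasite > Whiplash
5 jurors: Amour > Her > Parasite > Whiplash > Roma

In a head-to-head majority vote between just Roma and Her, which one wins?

Voters preferring Roma to Her: 14; preferring Her to Roma: 9.
Roma wins the head-to-head.

Roma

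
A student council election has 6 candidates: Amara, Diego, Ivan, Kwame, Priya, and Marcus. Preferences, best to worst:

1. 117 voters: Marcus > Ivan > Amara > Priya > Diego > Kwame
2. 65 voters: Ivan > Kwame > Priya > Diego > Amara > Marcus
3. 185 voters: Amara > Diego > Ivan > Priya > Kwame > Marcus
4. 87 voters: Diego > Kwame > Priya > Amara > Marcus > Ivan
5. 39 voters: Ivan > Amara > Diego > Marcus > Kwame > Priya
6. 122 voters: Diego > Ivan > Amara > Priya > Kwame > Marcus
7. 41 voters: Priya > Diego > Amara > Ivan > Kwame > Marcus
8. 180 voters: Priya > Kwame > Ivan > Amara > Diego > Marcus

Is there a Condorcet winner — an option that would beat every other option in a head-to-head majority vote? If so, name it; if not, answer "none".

Checking pairwise contests:
Ivan beats Amara 523–313.
Amara beats Diego 521–315.
Diego beats Ivan 435–401.
Amara beats Kwame 504–332.
Amara beats Priya 463–373.
Amara beats Marcus 719–117.
Every option loses at least one head-to-head, so there is no Condorcet winner.

none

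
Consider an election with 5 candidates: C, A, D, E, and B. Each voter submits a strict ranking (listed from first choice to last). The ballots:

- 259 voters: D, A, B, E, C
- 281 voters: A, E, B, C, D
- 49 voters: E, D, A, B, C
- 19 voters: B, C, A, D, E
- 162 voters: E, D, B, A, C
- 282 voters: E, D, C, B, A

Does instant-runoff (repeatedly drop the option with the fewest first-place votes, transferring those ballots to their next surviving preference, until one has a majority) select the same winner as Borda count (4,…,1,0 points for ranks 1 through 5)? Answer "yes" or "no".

Instant-runoff — R1 C 0, A 281, D 259, E 493, B 19 (C out); R2 A 281, D 259, E 493, B 19 (B out); R3 A 300, D 259, E 493 (D out); R4 A 559, E 493 (A winner). Winner: A.
Borda — scores: C 902, A 2199, D 2534, E 3074, B 1811. Winner: E.
The two methods disagree.

no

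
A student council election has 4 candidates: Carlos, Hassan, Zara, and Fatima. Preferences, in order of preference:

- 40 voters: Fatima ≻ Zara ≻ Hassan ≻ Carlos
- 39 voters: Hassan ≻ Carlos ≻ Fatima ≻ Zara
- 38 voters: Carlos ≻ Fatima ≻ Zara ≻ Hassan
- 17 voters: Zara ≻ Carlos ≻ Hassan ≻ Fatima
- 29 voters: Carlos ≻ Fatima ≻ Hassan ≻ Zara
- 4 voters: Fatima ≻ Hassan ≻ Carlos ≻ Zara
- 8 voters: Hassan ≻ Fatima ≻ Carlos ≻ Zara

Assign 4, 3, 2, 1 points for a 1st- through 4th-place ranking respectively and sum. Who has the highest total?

Carlos

Carlos: 40·1 + 39·3 + 38·4 + 17·3 + 29·4 + 4·2 + 8·2 = 500
Hassan: 40·2 + 39·4 + 38·1 + 17·2 + 29·2 + 4·3 + 8·4 = 410
Zara: 40·3 + 39·1 + 38·2 + 17·4 + 29·1 + 4·1 + 8·1 = 344
Fatima: 40·4 + 39·2 + 38·3 + 17·1 + 29·3 + 4·4 + 8·3 = 496
Carlos has the highest Borda score (500).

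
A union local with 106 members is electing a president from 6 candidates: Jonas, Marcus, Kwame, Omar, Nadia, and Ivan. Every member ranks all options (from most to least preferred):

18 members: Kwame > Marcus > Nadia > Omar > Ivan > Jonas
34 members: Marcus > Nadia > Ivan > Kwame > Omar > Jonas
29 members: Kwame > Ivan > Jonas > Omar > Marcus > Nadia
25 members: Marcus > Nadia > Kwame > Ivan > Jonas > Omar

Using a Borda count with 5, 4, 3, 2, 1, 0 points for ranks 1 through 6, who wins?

Jonas: 18·0 + 34·0 + 29·3 + 25·1 = 112
Marcus: 18·4 + 34·5 + 29·1 + 25·5 = 396
Kwame: 18·5 + 34·2 + 29·5 + 25·3 = 378
Omar: 18·2 + 34·1 + 29·2 + 25·0 = 128
Nadia: 18·3 + 34·4 + 29·0 + 25·4 = 290
Ivan: 18·1 + 34·3 + 29·4 + 25·2 = 286
Marcus has the highest Borda score (396).

Marcus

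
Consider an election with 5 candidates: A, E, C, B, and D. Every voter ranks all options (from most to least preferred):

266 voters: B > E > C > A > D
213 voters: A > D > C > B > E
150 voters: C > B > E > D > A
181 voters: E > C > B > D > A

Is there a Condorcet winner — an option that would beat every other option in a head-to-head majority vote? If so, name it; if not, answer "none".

none

Checking pairwise contests:
E beats A 597–213.
B beats E 629–181.
E beats C 447–363.
C beats B 544–266.
A beats D 479–331.
Every option loses at least one head-to-head, so there is no Condorcet winner.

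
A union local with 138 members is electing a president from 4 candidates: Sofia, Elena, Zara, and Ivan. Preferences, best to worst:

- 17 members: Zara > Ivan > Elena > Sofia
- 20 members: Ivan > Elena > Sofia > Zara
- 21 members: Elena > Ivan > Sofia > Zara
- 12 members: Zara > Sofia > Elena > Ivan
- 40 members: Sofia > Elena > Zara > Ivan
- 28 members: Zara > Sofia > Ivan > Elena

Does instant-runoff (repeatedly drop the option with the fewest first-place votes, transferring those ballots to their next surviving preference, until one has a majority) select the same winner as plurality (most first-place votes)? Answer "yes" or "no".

Instant-runoff — R1 Sofia 40, Elena 21, Zara 57, Ivan 20 (Ivan out); R2 Sofia 40, Elena 41, Zara 57 (Sofia out); R3 Elena 81, Zara 57 (Elena winner). Winner: Elena.
Plurality — first-place votes: Sofia 40, Elena 21, Zara 57, Ivan 20. Winner: Zara.
The two methods disagree.

no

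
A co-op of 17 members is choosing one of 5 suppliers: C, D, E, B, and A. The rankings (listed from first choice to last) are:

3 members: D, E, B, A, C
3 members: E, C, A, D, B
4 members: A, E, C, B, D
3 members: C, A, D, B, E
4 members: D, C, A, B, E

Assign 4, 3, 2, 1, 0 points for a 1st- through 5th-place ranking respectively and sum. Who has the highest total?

A

C: 3·0 + 3·3 + 4·2 + 3·4 + 4·3 = 41
D: 3·4 + 3·1 + 4·0 + 3·2 + 4·4 = 37
E: 3·3 + 3·4 + 4·3 + 3·0 + 4·0 = 33
B: 3·2 + 3·0 + 4·1 + 3·1 + 4·1 = 17
A: 3·1 + 3·2 + 4·4 + 3·3 + 4·2 = 42
A has the highest Borda score (42).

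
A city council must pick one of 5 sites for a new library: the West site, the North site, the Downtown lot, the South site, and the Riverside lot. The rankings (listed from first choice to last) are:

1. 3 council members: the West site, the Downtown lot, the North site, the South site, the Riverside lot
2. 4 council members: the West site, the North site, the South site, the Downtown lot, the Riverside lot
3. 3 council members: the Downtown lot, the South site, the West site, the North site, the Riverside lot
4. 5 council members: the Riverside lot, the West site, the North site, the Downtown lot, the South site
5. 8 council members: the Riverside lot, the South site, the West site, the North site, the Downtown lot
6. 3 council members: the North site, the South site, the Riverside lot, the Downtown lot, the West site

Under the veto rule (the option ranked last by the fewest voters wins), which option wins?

Last-place votes: the West site 3, the North site 0, the Downtown lot 8, the South site 5, the Riverside lot 10.
the North site is ranked last by the fewest voters, so the North site wins.

the North site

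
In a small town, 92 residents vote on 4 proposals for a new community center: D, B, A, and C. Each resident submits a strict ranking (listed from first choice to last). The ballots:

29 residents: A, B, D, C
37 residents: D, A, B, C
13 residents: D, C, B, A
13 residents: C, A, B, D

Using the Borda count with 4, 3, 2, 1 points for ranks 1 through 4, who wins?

A

D: 29·2 + 37·4 + 13·4 + 13·1 = 271
B: 29·3 + 37·2 + 13·2 + 13·2 = 213
A: 29·4 + 37·3 + 13·1 + 13·3 = 279
C: 29·1 + 37·1 + 13·3 + 13·4 = 157
A has the highest Borda score (279).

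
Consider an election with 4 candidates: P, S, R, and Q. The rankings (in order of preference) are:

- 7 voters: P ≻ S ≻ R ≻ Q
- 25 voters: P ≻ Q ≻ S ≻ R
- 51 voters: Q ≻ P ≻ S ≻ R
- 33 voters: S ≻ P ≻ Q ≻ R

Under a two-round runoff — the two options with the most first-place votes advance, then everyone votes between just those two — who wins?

Round 1 first-place votes: P 32, S 33, R 0, Q 51.
Q and S advance.
Runoff: Q is preferred to S by 76 voters; S by 40.
Q wins the runoff.

Q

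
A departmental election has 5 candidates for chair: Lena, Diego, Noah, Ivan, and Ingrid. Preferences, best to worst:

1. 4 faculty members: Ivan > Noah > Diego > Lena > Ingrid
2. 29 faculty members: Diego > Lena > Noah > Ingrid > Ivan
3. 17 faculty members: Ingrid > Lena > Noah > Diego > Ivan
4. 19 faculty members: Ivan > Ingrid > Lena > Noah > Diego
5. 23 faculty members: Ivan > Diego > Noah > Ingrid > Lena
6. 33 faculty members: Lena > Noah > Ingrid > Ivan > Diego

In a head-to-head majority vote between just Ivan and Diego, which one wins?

Ivan

Voters preferring Ivan to Diego: 79; preferring Diego to Ivan: 46.
Ivan wins the head-to-head.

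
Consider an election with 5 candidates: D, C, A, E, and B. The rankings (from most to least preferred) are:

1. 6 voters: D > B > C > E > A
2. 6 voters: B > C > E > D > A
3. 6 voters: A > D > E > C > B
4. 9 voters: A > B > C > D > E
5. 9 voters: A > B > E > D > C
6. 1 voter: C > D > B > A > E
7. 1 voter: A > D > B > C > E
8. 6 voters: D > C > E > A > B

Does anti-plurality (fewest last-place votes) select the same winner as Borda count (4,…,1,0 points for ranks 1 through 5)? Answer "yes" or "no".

Anti-plurality — last-place votes: D 0, C 9, A 12, E 11, B 12. Winner: D.
Borda — scores: D 96, C 77, A 107, E 60, B 100. Winner: A.
The two methods disagree.

no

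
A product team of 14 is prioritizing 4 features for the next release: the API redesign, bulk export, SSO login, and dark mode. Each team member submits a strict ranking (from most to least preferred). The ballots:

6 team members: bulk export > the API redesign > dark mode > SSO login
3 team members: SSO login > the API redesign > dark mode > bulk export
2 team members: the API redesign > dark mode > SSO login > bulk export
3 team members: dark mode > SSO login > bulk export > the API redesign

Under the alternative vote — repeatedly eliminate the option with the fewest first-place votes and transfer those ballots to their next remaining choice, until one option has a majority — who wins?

dark mode

Round 1: the API redesign 2, bulk export 6, SSO login 3, dark mode 3. Eliminate the API redesign.
Round 2: bulk export 6, SSO login 3, dark mode 5. Eliminate SSO login.
Round 3: bulk export 6, dark mode 8. Dark mode has a majority.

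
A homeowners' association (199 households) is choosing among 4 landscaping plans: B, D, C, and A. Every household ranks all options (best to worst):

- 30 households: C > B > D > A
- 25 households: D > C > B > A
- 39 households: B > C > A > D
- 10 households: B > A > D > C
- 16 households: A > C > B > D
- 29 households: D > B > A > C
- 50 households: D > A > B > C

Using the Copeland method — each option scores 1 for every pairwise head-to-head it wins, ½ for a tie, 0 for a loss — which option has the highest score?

D

B: beats C and A; loses to D → score 2.
D: beats B, C, and A → score 3.
C: loses to B, D, and A → score 0.
A: beats C; loses to B and D → score 1.
D has the best pairwise record.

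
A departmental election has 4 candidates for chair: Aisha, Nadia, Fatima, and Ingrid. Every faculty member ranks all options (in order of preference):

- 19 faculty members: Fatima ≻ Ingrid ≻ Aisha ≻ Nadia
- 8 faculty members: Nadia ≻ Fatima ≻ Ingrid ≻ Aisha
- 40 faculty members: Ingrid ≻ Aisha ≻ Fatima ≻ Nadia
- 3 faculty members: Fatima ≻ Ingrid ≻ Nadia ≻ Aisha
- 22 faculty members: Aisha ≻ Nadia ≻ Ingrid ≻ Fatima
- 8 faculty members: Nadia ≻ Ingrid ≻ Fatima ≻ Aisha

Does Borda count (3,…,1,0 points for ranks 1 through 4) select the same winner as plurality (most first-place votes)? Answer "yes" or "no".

yes

Borda — scores: Aisha 165, Nadia 95, Fatima 130, Ingrid 210. Winner: Ingrid.
Plurality — first-place votes: Aisha 22, Nadia 16, Fatima 22, Ingrid 40. Winner: Ingrid.
The two methods agree.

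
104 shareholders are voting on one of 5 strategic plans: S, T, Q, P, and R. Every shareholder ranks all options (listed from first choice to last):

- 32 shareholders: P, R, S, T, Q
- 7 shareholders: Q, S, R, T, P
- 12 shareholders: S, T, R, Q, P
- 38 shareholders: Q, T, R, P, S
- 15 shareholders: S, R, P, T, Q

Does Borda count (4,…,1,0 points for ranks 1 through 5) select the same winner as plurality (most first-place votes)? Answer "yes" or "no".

Borda — scores: S 193, T 204, Q 192, P 196, R 255. Winner: R.
Plurality — first-place votes: S 27, T 0, Q 45, P 32, R 0. Winner: Q.
The two methods disagree.

no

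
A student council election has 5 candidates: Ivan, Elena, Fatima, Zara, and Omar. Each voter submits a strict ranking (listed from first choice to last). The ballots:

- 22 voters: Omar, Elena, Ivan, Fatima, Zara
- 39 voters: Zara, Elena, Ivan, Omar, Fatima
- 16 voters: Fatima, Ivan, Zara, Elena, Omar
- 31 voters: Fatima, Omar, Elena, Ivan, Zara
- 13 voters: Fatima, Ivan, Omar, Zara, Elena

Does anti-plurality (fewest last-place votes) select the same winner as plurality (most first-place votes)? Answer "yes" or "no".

Anti-plurality — last-place votes: Ivan 0, Elena 13, Fatima 39, Zara 53, Omar 16. Winner: Ivan.
Plurality — first-place votes: Ivan 0, Elena 0, Fatima 60, Zara 39, Omar 22. Winner: Fatima.
The two methods disagree.

no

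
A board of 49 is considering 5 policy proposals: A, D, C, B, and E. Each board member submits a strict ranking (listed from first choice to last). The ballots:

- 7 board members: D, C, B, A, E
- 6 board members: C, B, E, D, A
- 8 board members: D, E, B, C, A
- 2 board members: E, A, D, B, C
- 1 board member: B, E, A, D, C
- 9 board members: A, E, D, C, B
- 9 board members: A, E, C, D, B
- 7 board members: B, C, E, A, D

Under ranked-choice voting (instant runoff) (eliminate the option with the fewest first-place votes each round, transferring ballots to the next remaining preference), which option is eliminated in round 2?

C

Round 1: A 18, D 15, C 6, B 8, E 2. Eliminate E.
Round 2: A 20, D 15, C 6, B 8. Eliminate C.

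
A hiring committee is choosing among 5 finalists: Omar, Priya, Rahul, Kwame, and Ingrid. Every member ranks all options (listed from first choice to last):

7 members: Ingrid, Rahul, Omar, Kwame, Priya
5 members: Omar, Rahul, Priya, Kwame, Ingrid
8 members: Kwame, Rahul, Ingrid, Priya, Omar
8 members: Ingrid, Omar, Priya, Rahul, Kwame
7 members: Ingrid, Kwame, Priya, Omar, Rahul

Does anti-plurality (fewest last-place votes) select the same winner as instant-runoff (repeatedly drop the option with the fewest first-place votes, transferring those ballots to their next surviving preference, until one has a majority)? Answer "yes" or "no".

Anti-plurality — last-place votes: Omar 8, Priya 7, Rahul 7, Kwame 8, Ingrid 5. Winner: Ingrid.
Instant-runoff — R1 Omar 5, Priya 0, Rahul 0, Kwame 8, Ingrid 22 (Ingrid winner). Winner: Ingrid.
The two methods agree.

yes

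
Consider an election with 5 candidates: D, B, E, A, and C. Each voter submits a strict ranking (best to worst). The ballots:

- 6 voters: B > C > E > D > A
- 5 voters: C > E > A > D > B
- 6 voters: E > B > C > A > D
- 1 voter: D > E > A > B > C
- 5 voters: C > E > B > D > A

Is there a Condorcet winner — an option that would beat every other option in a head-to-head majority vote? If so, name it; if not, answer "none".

Checking pairwise contests:
B beats D 17–6.
E beats B 17–6.
C beats E 16–7.
D beats A 12–11.
B beats C 13–10.
Every option loses at least one head-to-head, so there is no Condorcet winner.

none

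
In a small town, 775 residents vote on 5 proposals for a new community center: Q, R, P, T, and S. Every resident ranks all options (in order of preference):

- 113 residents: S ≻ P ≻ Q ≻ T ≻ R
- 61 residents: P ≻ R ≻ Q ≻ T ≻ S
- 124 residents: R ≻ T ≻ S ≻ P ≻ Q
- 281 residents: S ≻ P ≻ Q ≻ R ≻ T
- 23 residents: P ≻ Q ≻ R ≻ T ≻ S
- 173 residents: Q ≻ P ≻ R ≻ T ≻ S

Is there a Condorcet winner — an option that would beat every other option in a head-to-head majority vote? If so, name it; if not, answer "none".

S

S vs Q: 518–257 for S.
S vs R: 394–381 for S.
S vs P: 518–257 for S.
S vs T: 394–381 for S.
S beats every other option head-to-head.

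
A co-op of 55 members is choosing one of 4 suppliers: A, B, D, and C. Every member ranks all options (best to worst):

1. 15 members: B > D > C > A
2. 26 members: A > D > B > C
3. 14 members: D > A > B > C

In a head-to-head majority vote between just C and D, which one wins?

Voters preferring C to D: 0; preferring D to C: 55.
D wins the head-to-head.

D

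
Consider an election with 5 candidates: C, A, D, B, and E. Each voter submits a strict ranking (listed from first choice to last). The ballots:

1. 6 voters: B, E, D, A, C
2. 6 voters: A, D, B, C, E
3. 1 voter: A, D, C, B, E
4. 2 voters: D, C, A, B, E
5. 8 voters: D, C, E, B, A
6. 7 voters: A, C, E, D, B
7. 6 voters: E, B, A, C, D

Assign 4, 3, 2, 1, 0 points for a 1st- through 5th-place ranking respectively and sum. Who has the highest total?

D

C: 6·0 + 6·1 + 1·2 + 2·3 + 8·3 + 7·3 + 6·1 = 65
A: 6·1 + 6·4 + 1·4 + 2·2 + 8·0 + 7·4 + 6·2 = 78
D: 6·2 + 6·3 + 1·3 + 2·4 + 8·4 + 7·1 + 6·0 = 80
B: 6·4 + 6·2 + 1·1 + 2·1 + 8·1 + 7·0 + 6·3 = 65
E: 6·3 + 6·0 + 1·0 + 2·0 + 8·2 + 7·2 + 6·4 = 72
D has the highest Borda score (80).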